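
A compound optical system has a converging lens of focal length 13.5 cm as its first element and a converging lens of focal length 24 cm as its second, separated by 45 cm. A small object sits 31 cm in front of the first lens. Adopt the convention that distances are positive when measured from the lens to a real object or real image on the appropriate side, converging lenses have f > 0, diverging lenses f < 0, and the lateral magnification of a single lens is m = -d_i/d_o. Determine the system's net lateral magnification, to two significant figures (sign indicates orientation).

-6.4

Lens 1: 1/d_i1 = 1/f_1 - 1/d_o1 = 1/13.5 - 1/31 = 0.04182 cm^-1, so d_i1 = 23.914 cm.
m_1 = -(23.914)/31 = -0.7714.
The intermediate image is 23.914 cm to the right of lens 1, so d_o2 = L - d_i1 = 45 - 23.914 = 21.086 cm.
Lens 2: 1/d_i2 = 1/f_2 - 1/d_o2 = 1/24 - 1/(21.086) = -0.00576 cm^-1, so d_i2 = -173.647 cm.
m_2 = -(-173.647)/(21.086) = 8.2353.
The system's lateral magnification is m_1 m_2 = (-0.7714)(8.2353) = -6.3529.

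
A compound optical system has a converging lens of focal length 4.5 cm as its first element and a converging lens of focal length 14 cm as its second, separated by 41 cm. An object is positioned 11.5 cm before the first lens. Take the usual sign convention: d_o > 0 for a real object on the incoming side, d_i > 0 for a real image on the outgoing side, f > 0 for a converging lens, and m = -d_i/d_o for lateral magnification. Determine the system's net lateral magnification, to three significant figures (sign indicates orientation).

First lens: d_i1 = 1/(1/4.5 - 1/11.5) = 7.393 cm.
m_1 = -(7.393)/11.5 = -0.6429.
That image sits 33.607 cm in front of the second lens, so d_o2 = 33.607 cm.
Second lens: d_i2 = 1/(1/14 - 1/(33.607)) = 23.996 cm.
m_2 = -(23.996)/(33.607) = -0.7140.
Overall magnification: m = m_1 m_2 = 0.4590.

0.459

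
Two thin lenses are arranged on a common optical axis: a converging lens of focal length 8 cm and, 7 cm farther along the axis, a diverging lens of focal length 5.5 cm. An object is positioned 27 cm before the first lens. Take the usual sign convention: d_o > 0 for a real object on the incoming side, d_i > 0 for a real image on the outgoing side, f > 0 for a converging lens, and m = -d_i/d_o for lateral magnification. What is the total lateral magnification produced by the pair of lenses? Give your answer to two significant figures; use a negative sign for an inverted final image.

Applying the thin-lens equation to the first lens, 1/8 = 1/27 + 1/d_i1, which gives d_i1 = 11.368 cm.
Its lateral magnification is m_1 = -d_i1/d_o1 = -(11.368)/27 = -0.4211.
Since 11.368 cm > 7 cm, the first image lies past the second lens and serves as a virtual object: d_o2 = L - d_i1 = -4.368 cm.
Applying the thin-lens equation again with f_2 = -5.5 cm and d_o2 = -4.368 cm gives d_i2 = 21.233 cm.
m_2 = -(21.233)/(-4.368) = 4.8605.
Total m = m_1 x m_2 = (-0.4211)(4.8605) = -2.0465.

-2.0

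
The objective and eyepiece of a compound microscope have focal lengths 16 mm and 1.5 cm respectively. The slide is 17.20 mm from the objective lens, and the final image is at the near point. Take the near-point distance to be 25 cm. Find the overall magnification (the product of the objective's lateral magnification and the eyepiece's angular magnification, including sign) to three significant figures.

-236

Convert to cm: f_obj = 16 mm = 1.6 cm; d_o = 17.20 mm = 1.72 cm.
Objective: 1/d_i = 1/f_obj - 1/d_o = 1/1.6 - 1/1.72 = 0.04360 cm^-1, so d_i = 22.933 cm.
m_obj = -d_i/d_o = -22.933/1.72 = -13.333.
Eyepiece angular magnification (image at near point): M_eye = 1 + D/f_e = 1 + 25/1.5 = 17.667.
Overall M = m_obj x M_eye = (-13.333)(17.667) = -235.56.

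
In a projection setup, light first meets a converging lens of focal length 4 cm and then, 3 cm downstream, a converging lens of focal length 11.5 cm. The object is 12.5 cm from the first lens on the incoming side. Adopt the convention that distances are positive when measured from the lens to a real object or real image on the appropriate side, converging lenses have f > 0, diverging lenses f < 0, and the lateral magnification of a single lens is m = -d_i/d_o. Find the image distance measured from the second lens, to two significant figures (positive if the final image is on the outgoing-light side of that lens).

First lens: d_i1 = 1/(1/4 - 1/12.5) = 5.882 cm.
Since 5.882 cm > 3 cm, the first image lies past the second lens and serves as a virtual object: d_o2 = L - d_i1 = -2.882 cm.
Second lens: d_i2 = 1/(1/11.5 - 1/(-2.882)) = 2.305 cm.

2.3 cm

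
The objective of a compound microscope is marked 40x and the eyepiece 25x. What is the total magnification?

The overall magnification of a compound microscope is the product of the objective and eyepiece magnifications:
M = M_obj x M_eye = 40 x 25 = 1000.

1000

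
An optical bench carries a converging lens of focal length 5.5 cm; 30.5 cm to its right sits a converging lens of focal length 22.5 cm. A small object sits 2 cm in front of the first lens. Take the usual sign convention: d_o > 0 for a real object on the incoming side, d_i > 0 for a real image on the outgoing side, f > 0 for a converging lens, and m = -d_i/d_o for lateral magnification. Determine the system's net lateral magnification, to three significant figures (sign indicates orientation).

Applying the thin-lens equation to the first lens, 1/5.5 = 1/2 + 1/d_i1, which gives d_i1 = -3.143 cm.
Its lateral magnification is m_1 = -d_i1/d_o1 = -(-3.143)/2 = 1.5714.
With d_i1 < 0 the first image is virtual and lies on the object side; the object distance for lens 2 is d_o2 = 30.5 - (-3.143) = 33.643 cm.
Applying the thin-lens equation again with f_2 = 22.5 cm and d_o2 = 33.643 cm gives d_i2 = 67.933 cm.
m_2 = -(67.933)/(33.643) = -2.0192.
Overall magnification: m = m_1 m_2 = -3.1731.

-3.17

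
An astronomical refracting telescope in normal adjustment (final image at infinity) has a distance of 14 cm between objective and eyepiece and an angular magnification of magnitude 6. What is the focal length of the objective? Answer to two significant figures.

12 cm

In normal adjustment the tube length equals f_obj + f_eye and |M| = f_obj/f_eye.
So f_obj = 6 f_eye and 6 f_eye + f_eye = 14 cm, giving f_eye = 14/7 = 2.000 cm and f_obj = 12.000 cm.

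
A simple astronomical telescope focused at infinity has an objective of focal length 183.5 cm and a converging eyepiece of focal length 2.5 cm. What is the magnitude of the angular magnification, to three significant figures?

|M| = f_obj/|f_eye| = 183.5/2.5 = 73.400.

73.4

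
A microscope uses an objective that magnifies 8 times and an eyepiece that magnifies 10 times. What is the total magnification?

The overall magnification of a compound microscope is the product of the objective and eyepiece magnifications:
M = M_obj x M_eye = 8 x 10 = 80.

80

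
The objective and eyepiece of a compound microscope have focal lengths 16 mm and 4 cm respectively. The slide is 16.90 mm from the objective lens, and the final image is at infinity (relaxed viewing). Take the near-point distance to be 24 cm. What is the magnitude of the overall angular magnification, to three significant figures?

Convert to cm: f_obj = 16 mm = 1.6 cm; d_o = 16.90 mm = 1.69 cm.
Objective: 1/d_i = 1/f_obj - 1/d_o = 1/1.6 - 1/1.69 = 0.03328 cm^-1, so d_i = 30.044 cm.
m_obj = -d_i/d_o = -30.044/1.69 = -17.778.
Eyepiece angular magnification (image at infinity): M_eye = D/f_e = 24/4 = 6.000.
Overall M = m_obj x M_eye = (-17.778)(6.000) = -106.67.
|M| = 106.67.

107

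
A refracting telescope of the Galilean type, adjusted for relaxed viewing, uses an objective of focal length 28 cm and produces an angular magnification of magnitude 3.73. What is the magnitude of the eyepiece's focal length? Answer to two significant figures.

|M| = f_obj/|f_eye|, so |f_eye| = f_obj/|M| = 28/3.73 = 7.507 cm.
(The eyepiece is diverging, so its signed focal length is -7.507 cm.)

7.5 cm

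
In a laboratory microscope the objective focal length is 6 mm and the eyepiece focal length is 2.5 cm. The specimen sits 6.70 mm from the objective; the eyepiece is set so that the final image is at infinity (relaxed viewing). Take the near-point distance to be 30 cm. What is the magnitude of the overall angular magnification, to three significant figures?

103

Convert to cm: f_obj = 6 mm = 0.6 cm; d_o = 6.70 mm = 0.67 cm.
Objective: 1/d_i = 1/f_obj - 1/d_o = 1/0.6 - 1/0.67 = 0.17413 cm^-1, so d_i = 5.743 cm.
m_obj = -d_i/d_o = -5.743/0.67 = -8.571.
Eyepiece angular magnification (image at infinity): M_eye = D/f_e = 30/2.5 = 12.000.
Overall M = m_obj x M_eye = (-8.571)(12.000) = -102.86.
|M| = 102.86.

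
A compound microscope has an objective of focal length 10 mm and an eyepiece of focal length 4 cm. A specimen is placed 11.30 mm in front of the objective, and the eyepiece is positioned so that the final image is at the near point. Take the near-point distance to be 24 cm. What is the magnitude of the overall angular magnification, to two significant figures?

Convert to cm: f_obj = 10 mm = 1 cm; d_o = 11.30 mm = 1.13 cm.
Objective: 1/d_i = 1/f_obj - 1/d_o = 1/1 - 1/1.13 = 0.11504 cm^-1, so d_i = 8.692 cm.
m_obj = -d_i/d_o = -8.692/1.13 = -7.692.
Eyepiece angular magnification (image at near point): M_eye = 1 + D/f_e = 1 + 24/4 = 7.000.
Overall M = m_obj x M_eye = (-7.692)(7.000) = -53.85.
|M| = 53.85.

54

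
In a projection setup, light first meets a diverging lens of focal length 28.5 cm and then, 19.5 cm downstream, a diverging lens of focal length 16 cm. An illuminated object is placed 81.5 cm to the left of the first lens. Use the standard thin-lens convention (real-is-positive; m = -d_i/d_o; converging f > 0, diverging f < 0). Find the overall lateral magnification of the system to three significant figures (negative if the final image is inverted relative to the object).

Lens 1: 1/d_i1 = 1/f_1 - 1/d_o1 = 1/(-28.5) - 1/81.5 = -0.04736 cm^-1, so d_i1 = -21.116 cm.
m_1 = -(-21.116)/81.5 = 0.2591.
The intermediate image is virtual, 21.116 cm to the left of lens 1, so d_o2 = L - d_i1 = 19.5 - (-21.116) = 40.616 cm.
Lens 2: 1/d_i2 = 1/f_2 - 1/d_o2 = 1/(-16) - 1/(40.616) = -0.08712 cm^-1, so d_i2 = -11.478 cm.
m_2 = -(-11.478)/(40.616) = 0.2826.
The system's lateral magnification is m_1 m_2 = (0.2591)(0.2826) = 0.0732.

0.0732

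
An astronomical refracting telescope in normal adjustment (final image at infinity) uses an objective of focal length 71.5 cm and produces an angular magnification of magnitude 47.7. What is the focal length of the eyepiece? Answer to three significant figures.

|M| = f_obj/f_eye, so f_eye = f_obj/|M| = 71.5/47.7 = 1.499 cm.

1.50 cm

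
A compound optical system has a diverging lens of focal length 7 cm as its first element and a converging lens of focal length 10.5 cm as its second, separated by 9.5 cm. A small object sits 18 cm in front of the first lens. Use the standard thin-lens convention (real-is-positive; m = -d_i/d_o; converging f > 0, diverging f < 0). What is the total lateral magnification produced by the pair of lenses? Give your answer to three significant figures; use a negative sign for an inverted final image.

Lens 1: 1/d_i1 = 1/f_1 - 1/d_o1 = 1/(-7) - 1/18 = -0.19841 cm^-1, so d_i1 = -5.040 cm.
m_1 = -(-5.040)/18 = 0.2800.
The intermediate image is virtual, 5.040 cm to the left of lens 1, so d_o2 = L - d_i1 = 9.5 - (-5.040) = 14.540 cm.
Lens 2: 1/d_i2 = 1/f_2 - 1/d_o2 = 1/10.5 - 1/(14.540) = 0.02646 cm^-1, so d_i2 = 37.790 cm.
m_2 = -(37.790)/(14.540) = -2.5990.
The system's lateral magnification is m_1 m_2 = (0.2800)(-2.5990) = -0.7277.

-0.728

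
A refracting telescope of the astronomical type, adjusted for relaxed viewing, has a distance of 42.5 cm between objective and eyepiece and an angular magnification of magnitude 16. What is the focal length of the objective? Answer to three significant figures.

In normal adjustment the tube length equals f_obj + f_eye and |M| = f_obj/f_eye.
So f_obj = 16 f_eye and 16 f_eye + f_eye = 42.5 cm, giving f_eye = 42.5/17 = 2.500 cm and f_obj = 40.000 cm.

40.0 cm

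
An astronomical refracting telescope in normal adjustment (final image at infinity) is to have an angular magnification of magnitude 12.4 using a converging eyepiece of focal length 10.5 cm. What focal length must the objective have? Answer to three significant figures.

130 cm

|M| = f_obj/|f_eye|, so f_obj = |M| x |f_eye| = 12.4 x 10.5 = 130.200 cm.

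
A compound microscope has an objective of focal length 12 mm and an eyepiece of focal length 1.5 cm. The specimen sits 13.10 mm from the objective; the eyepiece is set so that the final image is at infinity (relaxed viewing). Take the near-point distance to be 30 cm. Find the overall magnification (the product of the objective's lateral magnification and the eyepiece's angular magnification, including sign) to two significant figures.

-220

Convert to cm: f_obj = 12 mm = 1.2 cm; d_o = 13.10 mm = 1.31 cm.
Objective: 1/d_i = 1/f_obj - 1/d_o = 1/1.2 - 1/1.31 = 0.06997 cm^-1, so d_i = 14.291 cm.
m_obj = -d_i/d_o = -14.291/1.31 = -10.909.
Eyepiece angular magnification (image at infinity): M_eye = D/f_e = 30/1.5 = 20.000.
Overall M = m_obj x M_eye = (-10.909)(20.000) = -218.18.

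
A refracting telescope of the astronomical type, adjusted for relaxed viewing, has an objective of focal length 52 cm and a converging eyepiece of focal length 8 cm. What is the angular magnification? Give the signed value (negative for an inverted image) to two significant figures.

-6.5

M = -f_obj/f_eye = -52/(8) = -6.500.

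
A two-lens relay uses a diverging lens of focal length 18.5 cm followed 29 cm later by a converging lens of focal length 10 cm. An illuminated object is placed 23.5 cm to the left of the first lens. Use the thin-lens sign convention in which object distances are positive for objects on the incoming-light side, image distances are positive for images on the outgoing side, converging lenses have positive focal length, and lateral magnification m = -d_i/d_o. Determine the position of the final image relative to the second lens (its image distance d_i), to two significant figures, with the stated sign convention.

13 cm

Lens 1: 1/d_i1 = 1/f_1 - 1/d_o1 = 1/(-18.5) - 1/23.5 = -0.09661 cm^-1, so d_i1 = -10.351 cm.
With d_i1 < 0 the first image is virtual and lies on the object side; the object distance for lens 2 is d_o2 = 29 - (-10.351) = 39.351 cm.
Lens 2: 1/d_i2 = 1/f_2 - 1/d_o2 = 1/10 - 1/(39.351) = 0.07459 cm^-1, so d_i2 = 13.407 cm.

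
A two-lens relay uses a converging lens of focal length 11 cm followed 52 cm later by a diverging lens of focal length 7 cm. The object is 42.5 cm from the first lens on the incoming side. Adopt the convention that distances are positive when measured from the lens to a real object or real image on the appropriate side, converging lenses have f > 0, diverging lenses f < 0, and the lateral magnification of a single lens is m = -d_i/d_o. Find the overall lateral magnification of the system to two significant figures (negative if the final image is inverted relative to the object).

Lens 1: 1/d_i1 = 1/f_1 - 1/d_o1 = 1/11 - 1/42.5 = 0.06738 cm^-1, so d_i1 = 14.841 cm.
m_1 = -(14.841)/42.5 = -0.3492.
The intermediate image is 14.841 cm to the right of lens 1, so d_o2 = L - d_i1 = 52 - 14.841 = 37.159 cm.
Lens 2: 1/d_i2 = 1/f_2 - 1/d_o2 = 1/(-7) - 1/(37.159) = -0.16977 cm^-1, so d_i2 = -5.890 cm.
m_2 = -(-5.890)/(37.159) = 0.1585.
Overall magnification: m = m_1 m_2 = -0.0554.

-0.055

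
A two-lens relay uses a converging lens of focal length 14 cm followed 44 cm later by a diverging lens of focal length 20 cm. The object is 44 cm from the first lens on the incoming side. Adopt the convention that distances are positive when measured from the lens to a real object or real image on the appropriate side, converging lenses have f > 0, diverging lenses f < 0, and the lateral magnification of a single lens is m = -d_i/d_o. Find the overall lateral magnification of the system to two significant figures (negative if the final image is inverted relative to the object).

-0.21

First lens: d_i1 = 1/(1/14 - 1/44) = 20.533 cm.
m_1 = -(20.533)/44 = -0.4667.
The intermediate image is 20.533 cm to the right of lens 1, so d_o2 = L - d_i1 = 44 - 20.533 = 23.467 cm.
Second lens: d_i2 = 1/(1/(-20) - 1/(23.467)) = -10.798 cm.
m_2 = -(-10.798)/(23.467) = 0.4601.
The system's lateral magnification is m_1 m_2 = (-0.4667)(0.4601) = -0.2147.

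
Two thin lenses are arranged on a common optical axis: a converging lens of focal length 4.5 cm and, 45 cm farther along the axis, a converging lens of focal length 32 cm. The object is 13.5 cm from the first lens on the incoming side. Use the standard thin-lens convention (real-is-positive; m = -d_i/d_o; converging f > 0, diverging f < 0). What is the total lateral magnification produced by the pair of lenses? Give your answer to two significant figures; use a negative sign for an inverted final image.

Applying the thin-lens equation to the first lens, 1/4.5 = 1/13.5 + 1/d_i1, which gives d_i1 = 6.750 cm.
Its lateral magnification is m_1 = -d_i1/d_o1 = -(6.750)/13.5 = -0.5000.
The intermediate image is 6.750 cm to the right of lens 1, so d_o2 = L - d_i1 = 45 - 6.750 = 38.250 cm.
Applying the thin-lens equation again with f_2 = 32 cm and d_o2 = 38.250 cm gives d_i2 = 195.840 cm.
m_2 = -(195.840)/(38.250) = -5.1200.
Overall magnification: m = m_1 m_2 = 2.5600.

2.6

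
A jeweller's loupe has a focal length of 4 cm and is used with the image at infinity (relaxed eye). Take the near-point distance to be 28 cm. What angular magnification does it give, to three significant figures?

M = D/f = 28/4 = 7.000.

7.00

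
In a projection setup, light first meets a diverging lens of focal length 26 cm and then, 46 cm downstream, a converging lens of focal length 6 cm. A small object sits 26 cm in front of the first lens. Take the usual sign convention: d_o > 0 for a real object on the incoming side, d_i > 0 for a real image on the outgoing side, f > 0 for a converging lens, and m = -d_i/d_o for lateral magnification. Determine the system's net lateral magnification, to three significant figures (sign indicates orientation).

Applying the thin-lens equation to the first lens, 1/(-26) = 1/26 + 1/d_i1, which gives d_i1 = -13.000 cm.
Its lateral magnification is m_1 = -d_i1/d_o1 = -(-13.000)/26 = 0.5000.
The intermediate image is virtual, 13.000 cm to the left of lens 1, so d_o2 = L - d_i1 = 46 - (-13.000) = 59.000 cm.
Applying the thin-lens equation again with f_2 = 6 cm and d_o2 = 59.000 cm gives d_i2 = 6.679 cm.
m_2 = -(6.679)/(59.000) = -0.1132.
The system's lateral magnification is m_1 m_2 = (0.5000)(-0.1132) = -0.0566.

-0.0566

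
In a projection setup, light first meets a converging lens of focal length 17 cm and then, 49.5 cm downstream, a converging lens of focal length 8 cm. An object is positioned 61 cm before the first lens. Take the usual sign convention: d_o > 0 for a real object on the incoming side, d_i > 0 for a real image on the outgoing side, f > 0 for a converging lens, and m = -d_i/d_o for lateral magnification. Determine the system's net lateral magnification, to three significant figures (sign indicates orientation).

First lens: d_i1 = 1/(1/17 - 1/61) = 23.568 cm.
m_1 = -(23.568)/61 = -0.3864.
That image sits 25.932 cm in front of the second lens, so d_o2 = 25.932 cm.
Second lens: d_i2 = 1/(1/8 - 1/(25.932)) = 11.569 cm.
m_2 = -(11.569)/(25.932) = -0.4461.
The system's lateral magnification is m_1 m_2 = (-0.3864)(-0.4461) = 0.1724.

0.172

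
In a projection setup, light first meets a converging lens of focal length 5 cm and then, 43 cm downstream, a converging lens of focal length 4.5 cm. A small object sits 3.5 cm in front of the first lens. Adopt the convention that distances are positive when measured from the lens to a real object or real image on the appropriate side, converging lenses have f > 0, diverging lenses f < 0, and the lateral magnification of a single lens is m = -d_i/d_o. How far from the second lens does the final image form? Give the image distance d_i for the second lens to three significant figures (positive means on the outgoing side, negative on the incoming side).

4.90 cm

First lens: d_i1 = 1/(1/5 - 1/3.5) = -11.667 cm.
The intermediate image is virtual, 11.667 cm to the left of lens 1, so d_o2 = L - d_i1 = 43 - (-11.667) = 54.667 cm.
Second lens: d_i2 = 1/(1/4.5 - 1/(54.667)) = 4.904 cm.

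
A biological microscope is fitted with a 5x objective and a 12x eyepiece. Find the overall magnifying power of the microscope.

The overall magnification of a compound microscope is the product of the objective and eyepiece magnifications:
M = M_obj x M_eye = 5 x 12 = 60.

60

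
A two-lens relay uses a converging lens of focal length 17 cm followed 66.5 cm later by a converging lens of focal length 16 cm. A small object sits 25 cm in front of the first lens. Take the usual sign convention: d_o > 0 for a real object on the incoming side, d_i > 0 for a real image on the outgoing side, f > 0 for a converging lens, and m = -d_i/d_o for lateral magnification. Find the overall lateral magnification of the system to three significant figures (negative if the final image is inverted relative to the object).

-13.0

Lens 1: 1/d_i1 = 1/f_1 - 1/d_o1 = 1/17 - 1/25 = 0.01882 cm^-1, so d_i1 = 53.125 cm.
m_1 = -(53.125)/25 = -2.1250.
That image sits 13.375 cm in front of the second lens, so d_o2 = 13.375 cm.
Lens 2: 1/d_i2 = 1/f_2 - 1/d_o2 = 1/16 - 1/(13.375) = -0.01227 cm^-1, so d_i2 = -81.524 cm.
m_2 = -(-81.524)/(13.375) = 6.0952.
Overall magnification: m = m_1 m_2 = -12.9524.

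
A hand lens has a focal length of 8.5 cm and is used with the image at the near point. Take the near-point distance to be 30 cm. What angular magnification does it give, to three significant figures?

M = 1 + D/f = 1 + 30/8.5 = 4.529.

4.53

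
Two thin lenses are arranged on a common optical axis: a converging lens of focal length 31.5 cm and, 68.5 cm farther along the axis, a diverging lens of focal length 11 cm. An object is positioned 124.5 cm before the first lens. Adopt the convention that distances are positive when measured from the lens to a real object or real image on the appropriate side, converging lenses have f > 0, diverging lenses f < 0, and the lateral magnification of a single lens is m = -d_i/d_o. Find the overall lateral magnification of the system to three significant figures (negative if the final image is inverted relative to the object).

-0.0998

Lens 1: 1/d_i1 = 1/f_1 - 1/d_o1 = 1/31.5 - 1/124.5 = 0.02371 cm^-1, so d_i1 = 42.169 cm.
m_1 = -(42.169)/124.5 = -0.3387.
The intermediate image is 42.169 cm to the right of lens 1, so d_o2 = L - d_i1 = 68.5 - 42.169 = 26.331 cm.
Lens 2: 1/d_i2 = 1/f_2 - 1/d_o2 = 1/(-11) - 1/(26.331) = -0.12889 cm^-1, so d_i2 = -7.759 cm.
m_2 = -(-7.759)/(26.331) = 0.2947.
The system's lateral magnification is m_1 m_2 = (-0.3387)(0.2947) = -0.0998.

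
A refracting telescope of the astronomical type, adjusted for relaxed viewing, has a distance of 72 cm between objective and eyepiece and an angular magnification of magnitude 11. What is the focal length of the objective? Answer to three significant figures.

66.0 cm

In normal adjustment the tube length equals f_obj + f_eye and |M| = f_obj/f_eye.
So f_obj = 11 f_eye and 11 f_eye + f_eye = 72 cm, giving f_eye = 72/12 = 6.000 cm and f_obj = 66.000 cm.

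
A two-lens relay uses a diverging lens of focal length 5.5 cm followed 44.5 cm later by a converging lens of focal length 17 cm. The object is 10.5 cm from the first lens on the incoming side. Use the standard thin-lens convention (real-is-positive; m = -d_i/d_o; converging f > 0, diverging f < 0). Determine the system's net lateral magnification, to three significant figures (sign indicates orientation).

-0.188

Lens 1: 1/d_i1 = 1/f_1 - 1/d_o1 = 1/(-5.5) - 1/10.5 = -0.27706 cm^-1, so d_i1 = -3.609 cm.
m_1 = -(-3.609)/10.5 = 0.3438.
With d_i1 < 0 the first image is virtual and lies on the object side; the object distance for lens 2 is d_o2 = 44.5 - (-3.609) = 48.109 cm.
Lens 2: 1/d_i2 = 1/f_2 - 1/d_o2 = 1/17 - 1/(48.109) = 0.03804 cm^-1, so d_i2 = 26.290 cm.
m_2 = -(26.290)/(48.109) = -0.5465.
The system's lateral magnification is m_1 m_2 = (0.3438)(-0.5465) = -0.1878.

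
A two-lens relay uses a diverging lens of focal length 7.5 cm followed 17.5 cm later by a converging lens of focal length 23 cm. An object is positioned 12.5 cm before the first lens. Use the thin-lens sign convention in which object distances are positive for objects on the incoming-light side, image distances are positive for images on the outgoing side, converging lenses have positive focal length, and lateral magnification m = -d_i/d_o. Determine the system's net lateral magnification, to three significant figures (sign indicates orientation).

Lens 1: 1/d_i1 = 1/f_1 - 1/d_o1 = 1/(-7.5) - 1/12.5 = -0.21333 cm^-1, so d_i1 = -4.688 cm.
m_1 = -(-4.688)/12.5 = 0.3750.
The intermediate image is virtual, 4.688 cm to the left of lens 1, so d_o2 = L - d_i1 = 17.5 - (-4.688) = 22.188 cm.
Lens 2: 1/d_i2 = 1/f_2 - 1/d_o2 = 1/23 - 1/(22.188) = -0.00159 cm^-1, so d_i2 = -628.077 cm.
m_2 = -(-628.077)/(22.188) = 28.3077.
Overall magnification: m = m_1 m_2 = 10.6154.

10.6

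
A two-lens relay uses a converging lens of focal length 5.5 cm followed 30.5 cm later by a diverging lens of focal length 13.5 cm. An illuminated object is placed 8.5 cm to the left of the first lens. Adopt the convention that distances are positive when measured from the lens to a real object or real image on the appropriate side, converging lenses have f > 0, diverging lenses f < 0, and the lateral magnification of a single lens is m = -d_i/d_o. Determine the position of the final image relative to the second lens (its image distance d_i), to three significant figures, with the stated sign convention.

First lens: d_i1 = 1/(1/5.5 - 1/8.5) = 15.583 cm.
Object distance for lens 2: d_o2 = 30.5 - 15.583 = 14.917 cm.
Second lens: d_i2 = 1/(1/(-13.5) - 1/(14.917)) = -7.087 cm.

-7.09 cm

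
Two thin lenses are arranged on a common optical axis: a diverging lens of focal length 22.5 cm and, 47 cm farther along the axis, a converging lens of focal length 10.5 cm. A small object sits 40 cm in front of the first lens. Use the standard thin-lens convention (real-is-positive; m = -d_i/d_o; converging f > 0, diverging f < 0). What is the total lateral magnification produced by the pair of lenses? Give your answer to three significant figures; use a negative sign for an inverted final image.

Applying the thin-lens equation to the first lens, 1/(-22.5) = 1/40 + 1/d_i1, which gives d_i1 = -14.400 cm.
Its lateral magnification is m_1 = -d_i1/d_o1 = -(-14.400)/40 = 0.3600.
The intermediate image is virtual, 14.400 cm to the left of lens 1, so d_o2 = L - d_i1 = 47 - (-14.400) = 61.400 cm.
Applying the thin-lens equation again with f_2 = 10.5 cm and d_o2 = 61.400 cm gives d_i2 = 12.666 cm.
m_2 = -(12.666)/(61.400) = -0.2063.
Total m = m_1 x m_2 = (0.3600)(-0.2063) = -0.0743.

-0.0743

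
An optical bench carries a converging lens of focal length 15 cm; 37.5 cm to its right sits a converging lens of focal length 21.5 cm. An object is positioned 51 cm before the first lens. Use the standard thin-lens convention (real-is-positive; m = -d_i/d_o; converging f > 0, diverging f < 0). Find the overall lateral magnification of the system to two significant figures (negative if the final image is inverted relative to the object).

First lens: d_i1 = 1/(1/15 - 1/51) = 21.250 cm.
m_1 = -(21.250)/51 = -0.4167.
Object distance for lens 2: d_o2 = 37.5 - 21.250 = 16.250 cm.
Second lens: d_i2 = 1/(1/21.5 - 1/(16.250)) = -66.548 cm.
m_2 = -(-66.548)/(16.250) = 4.0952.
Total m = m_1 x m_2 = (-0.4167)(4.0952) = -1.7063.

-1.7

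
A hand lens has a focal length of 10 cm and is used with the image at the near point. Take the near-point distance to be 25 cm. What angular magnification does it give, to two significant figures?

M = 1 + D/f = 1 + 25/10 = 3.500.

3.5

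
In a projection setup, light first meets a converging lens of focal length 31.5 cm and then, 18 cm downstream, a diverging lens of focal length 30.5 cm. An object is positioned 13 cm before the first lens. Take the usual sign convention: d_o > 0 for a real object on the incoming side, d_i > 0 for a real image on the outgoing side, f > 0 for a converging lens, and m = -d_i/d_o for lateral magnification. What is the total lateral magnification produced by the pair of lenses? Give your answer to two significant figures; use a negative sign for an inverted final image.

0.74

First lens: d_i1 = 1/(1/31.5 - 1/13) = -22.135 cm.
m_1 = -(-22.135)/13 = 1.7027.
The intermediate image is virtual, 22.135 cm to the left of lens 1, so d_o2 = L - d_i1 = 18 - (-22.135) = 40.135 cm.
Second lens: d_i2 = 1/(1/(-30.5) - 1/(40.135)) = -17.330 cm.
m_2 = -(-17.330)/(40.135) = 0.4318.
Overall magnification: m = m_1 m_2 = 0.7352.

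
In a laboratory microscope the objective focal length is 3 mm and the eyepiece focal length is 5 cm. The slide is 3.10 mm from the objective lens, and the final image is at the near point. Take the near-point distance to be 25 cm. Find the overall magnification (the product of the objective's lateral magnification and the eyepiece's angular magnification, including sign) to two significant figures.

Convert to cm: f_obj = 3 mm = 0.3 cm; d_o = 3.10 mm = 0.31 cm.
Objective: 1/d_i = 1/f_obj - 1/d_o = 1/0.3 - 1/0.31 = 0.10753 cm^-1, so d_i = 9.300 cm.
m_obj = -d_i/d_o = -9.300/0.31 = -30.000.
Eyepiece angular magnification (image at near point): M_eye = 1 + D/f_e = 1 + 25/5 = 6.000.
Overall M = m_obj x M_eye = (-30.000)(6.000) = -180.00.

-180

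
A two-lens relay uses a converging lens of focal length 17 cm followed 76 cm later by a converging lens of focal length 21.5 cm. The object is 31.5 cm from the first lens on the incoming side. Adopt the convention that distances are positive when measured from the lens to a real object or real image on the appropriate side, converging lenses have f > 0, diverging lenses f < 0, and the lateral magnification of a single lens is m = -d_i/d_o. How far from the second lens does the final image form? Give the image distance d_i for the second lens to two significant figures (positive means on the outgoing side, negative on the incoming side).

Lens 1: 1/d_i1 = 1/f_1 - 1/d_o1 = 1/17 - 1/31.5 = 0.02708 cm^-1, so d_i1 = 36.931 cm.
The intermediate image is 36.931 cm to the right of lens 1, so d_o2 = L - d_i1 = 76 - 36.931 = 39.069 cm.
Lens 2: 1/d_i2 = 1/f_2 - 1/d_o2 = 1/21.5 - 1/(39.069) = 0.02092 cm^-1, so d_i2 = 47.811 cm.

48 cm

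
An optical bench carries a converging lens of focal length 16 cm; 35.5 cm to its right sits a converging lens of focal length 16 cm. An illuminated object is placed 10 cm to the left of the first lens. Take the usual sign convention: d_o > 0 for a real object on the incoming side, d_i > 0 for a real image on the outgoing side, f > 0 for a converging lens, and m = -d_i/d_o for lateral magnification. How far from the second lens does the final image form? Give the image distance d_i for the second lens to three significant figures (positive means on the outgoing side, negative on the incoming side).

21.5 cm

First lens: d_i1 = 1/(1/16 - 1/10) = -26.667 cm.
The intermediate image is virtual, 26.667 cm to the left of lens 1, so d_o2 = L - d_i1 = 35.5 - (-26.667) = 62.167 cm.
Second lens: d_i2 = 1/(1/16 - 1/(62.167)) = 21.545 cm.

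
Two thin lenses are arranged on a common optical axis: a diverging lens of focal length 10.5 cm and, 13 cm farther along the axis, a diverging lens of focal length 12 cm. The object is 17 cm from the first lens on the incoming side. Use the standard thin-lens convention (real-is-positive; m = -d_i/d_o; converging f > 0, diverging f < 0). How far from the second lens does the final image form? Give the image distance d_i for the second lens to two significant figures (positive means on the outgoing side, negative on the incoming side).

Lens 1: 1/d_i1 = 1/f_1 - 1/d_o1 = 1/(-10.5) - 1/17 = -0.15406 cm^-1, so d_i1 = -6.491 cm.
The intermediate image is virtual, 6.491 cm to the left of lens 1, so d_o2 = L - d_i1 = 13 - (-6.491) = 19.491 cm.
Lens 2: 1/d_i2 = 1/f_2 - 1/d_o2 = 1/(-12) - 1/(19.491) = -0.13464 cm^-1, so d_i2 = -7.427 cm.

-7.4 cm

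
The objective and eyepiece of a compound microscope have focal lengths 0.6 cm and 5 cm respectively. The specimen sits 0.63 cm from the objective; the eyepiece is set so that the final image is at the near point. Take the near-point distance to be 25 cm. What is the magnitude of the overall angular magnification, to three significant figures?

120

Objective: 1/d_i = 1/f_obj - 1/d_o = 1/0.6 - 1/0.63 = 0.07937 cm^-1, so d_i = 12.600 cm.
m_obj = -d_i/d_o = -12.600/0.63 = -20.000.
Eyepiece angular magnification (image at near point): M_eye = 1 + D/f_e = 1 + 25/5 = 6.000.
Overall M = m_obj x M_eye = (-20.000)(6.000) = -120.00.
|M| = 120.00.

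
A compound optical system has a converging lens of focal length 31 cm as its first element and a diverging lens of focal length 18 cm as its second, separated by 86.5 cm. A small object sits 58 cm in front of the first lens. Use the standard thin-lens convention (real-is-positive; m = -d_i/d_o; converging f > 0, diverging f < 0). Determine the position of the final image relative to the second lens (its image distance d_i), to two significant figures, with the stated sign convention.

Lens 1: 1/d_i1 = 1/f_1 - 1/d_o1 = 1/31 - 1/58 = 0.01502 cm^-1, so d_i1 = 66.593 cm.
The intermediate image is 66.593 cm to the right of lens 1, so d_o2 = L - d_i1 = 86.5 - 66.593 = 19.907 cm.
Lens 2: 1/d_i2 = 1/f_2 - 1/d_o2 = 1/(-18) - 1/(19.907) = -0.10579 cm^-1, so d_i2 = -9.453 cm.

-9.5 cm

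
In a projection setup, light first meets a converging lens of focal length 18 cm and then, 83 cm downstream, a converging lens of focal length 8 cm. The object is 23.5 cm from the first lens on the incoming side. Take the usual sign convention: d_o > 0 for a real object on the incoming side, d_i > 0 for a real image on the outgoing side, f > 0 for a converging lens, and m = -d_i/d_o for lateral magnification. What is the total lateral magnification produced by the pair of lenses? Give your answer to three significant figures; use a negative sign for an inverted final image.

First lens: d_i1 = 1/(1/18 - 1/23.5) = 76.909 cm.
m_1 = -(76.909)/23.5 = -3.2727.
Object distance for lens 2: d_o2 = 83 - 76.909 = 6.091 cm.
Second lens: d_i2 = 1/(1/8 - 1/(6.091)) = -25.524 cm.
m_2 = -(-25.524)/(6.091) = 4.1905.
Total m = m_1 x m_2 = (-3.2727)(4.1905) = -13.7143.

-13.7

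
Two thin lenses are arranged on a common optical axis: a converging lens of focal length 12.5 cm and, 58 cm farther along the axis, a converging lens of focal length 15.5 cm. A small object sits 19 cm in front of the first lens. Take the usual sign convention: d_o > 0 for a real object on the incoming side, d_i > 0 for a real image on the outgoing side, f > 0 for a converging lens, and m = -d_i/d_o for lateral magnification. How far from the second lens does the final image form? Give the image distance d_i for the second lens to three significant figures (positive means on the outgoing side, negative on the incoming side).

Lens 1: 1/d_i1 = 1/f_1 - 1/d_o1 = 1/12.5 - 1/19 = 0.02737 cm^-1, so d_i1 = 36.538 cm.
Object distance for lens 2: d_o2 = 58 - 36.538 = 21.462 cm.
Lens 2: 1/d_i2 = 1/f_2 - 1/d_o2 = 1/15.5 - 1/(21.462) = 0.01792 cm^-1, so d_i2 = 55.800 cm.

55.8 cm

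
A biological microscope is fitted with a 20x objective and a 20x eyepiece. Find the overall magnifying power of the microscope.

400

The overall magnification of a compound microscope is the product of the objective and eyepiece magnifications:
M = M_obj x M_eye = 20 x 20 = 400.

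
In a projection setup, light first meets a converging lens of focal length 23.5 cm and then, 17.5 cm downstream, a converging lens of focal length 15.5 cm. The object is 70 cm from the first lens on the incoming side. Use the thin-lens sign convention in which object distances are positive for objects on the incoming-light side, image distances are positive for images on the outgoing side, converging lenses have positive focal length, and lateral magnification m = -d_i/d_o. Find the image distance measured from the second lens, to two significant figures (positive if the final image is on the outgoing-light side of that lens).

Applying the thin-lens equation to the first lens, 1/23.5 = 1/70 + 1/d_i1, which gives d_i1 = 35.376 cm.
This image would form 35.376 cm past lens 1, i.e. 17.876 cm beyond lens 2, so it is a virtual object for lens 2: d_o2 = 17.5 - 35.376 = -17.876 cm.
Applying the thin-lens equation again with f_2 = 15.5 cm and d_o2 = -17.876 cm gives d_i2 = 8.302 cm.

8.3 cm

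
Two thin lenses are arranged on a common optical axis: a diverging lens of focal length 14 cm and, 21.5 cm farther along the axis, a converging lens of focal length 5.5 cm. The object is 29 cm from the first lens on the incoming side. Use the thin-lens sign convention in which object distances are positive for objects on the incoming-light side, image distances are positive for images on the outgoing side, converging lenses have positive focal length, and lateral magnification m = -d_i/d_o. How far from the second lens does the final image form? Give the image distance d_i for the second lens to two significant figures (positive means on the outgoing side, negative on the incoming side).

First lens: d_i1 = 1/(1/(-14) - 1/29) = -9.442 cm.
The intermediate image is virtual, 9.442 cm to the left of lens 1, so d_o2 = L - d_i1 = 21.5 - (-9.442) = 30.942 cm.
Second lens: d_i2 = 1/(1/5.5 - 1/(30.942)) = 6.689 cm.

6.7 cm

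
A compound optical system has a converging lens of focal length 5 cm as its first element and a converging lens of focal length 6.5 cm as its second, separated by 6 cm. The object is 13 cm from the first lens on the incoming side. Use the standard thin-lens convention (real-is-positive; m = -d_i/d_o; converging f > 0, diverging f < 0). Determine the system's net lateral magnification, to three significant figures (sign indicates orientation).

Applying the thin-lens equation to the first lens, 1/5 = 1/13 + 1/d_i1, which gives d_i1 = 8.125 cm.
Its lateral magnification is m_1 = -d_i1/d_o1 = -(8.125)/13 = -0.6250.
Since 8.125 cm > 6 cm, the first image lies past the second lens and serves as a virtual object: d_o2 = L - d_i1 = -2.125 cm.
Applying the thin-lens equation again with f_2 = 6.5 cm and d_o2 = -2.125 cm gives d_i2 = 1.601 cm.
m_2 = -(1.601)/(-2.125) = 0.7536.
Overall magnification: m = m_1 m_2 = -0.4710.

-0.471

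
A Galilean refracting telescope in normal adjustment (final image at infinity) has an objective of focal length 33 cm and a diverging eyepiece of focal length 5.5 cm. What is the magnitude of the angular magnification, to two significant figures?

|M| = f_obj/|f_eye| = 33/5.5 = 6.000.

6.0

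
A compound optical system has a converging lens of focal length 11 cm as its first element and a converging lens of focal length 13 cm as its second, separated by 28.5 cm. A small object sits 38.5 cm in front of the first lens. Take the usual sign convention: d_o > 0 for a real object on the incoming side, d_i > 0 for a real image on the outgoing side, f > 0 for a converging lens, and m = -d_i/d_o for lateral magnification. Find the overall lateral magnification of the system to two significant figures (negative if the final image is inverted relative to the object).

52

Lens 1: 1/d_i1 = 1/f_1 - 1/d_o1 = 1/11 - 1/38.5 = 0.06494 cm^-1, so d_i1 = 15.400 cm.
m_1 = -(15.400)/38.5 = -0.4000.
That image sits 13.100 cm in front of the second lens, so d_o2 = 13.100 cm.
Lens 2: 1/d_i2 = 1/f_2 - 1/d_o2 = 1/13 - 1/(13.100) = 0.00059 cm^-1, so d_i2 = 1703.000 cm.
m_2 = -(1703.000)/(13.100) = -130.0000.
The system's lateral magnification is m_1 m_2 = (-0.4000)(-130.0000) = 52.0000.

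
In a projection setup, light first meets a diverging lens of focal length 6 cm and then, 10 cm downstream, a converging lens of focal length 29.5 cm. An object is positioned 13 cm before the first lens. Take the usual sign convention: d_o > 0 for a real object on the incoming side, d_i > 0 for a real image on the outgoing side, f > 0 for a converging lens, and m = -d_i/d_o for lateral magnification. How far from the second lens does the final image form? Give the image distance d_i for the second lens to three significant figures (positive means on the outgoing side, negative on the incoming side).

-27.0 cm

Applying the thin-lens equation to the first lens, 1/(-6) = 1/13 + 1/d_i1, which gives d_i1 = -4.105 cm.
The intermediate image is virtual, 4.105 cm to the left of lens 1, so d_o2 = L - d_i1 = 10 - (-4.105) = 14.105 cm.
Applying the thin-lens equation again with f_2 = 29.5 cm and d_o2 = 14.105 cm gives d_i2 = -27.029 cm.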